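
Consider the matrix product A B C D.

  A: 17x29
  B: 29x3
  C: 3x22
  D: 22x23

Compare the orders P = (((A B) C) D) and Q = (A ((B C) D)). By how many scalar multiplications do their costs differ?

Order P = (((A B) C) D): (A B): 17×29 by 29×3 → 17×3, cost 17·29·3 = 1479; ((A B) C): 17×3 by 3×22 → 17×22, cost 17·3·22 = 1122; cumulative 2601; (((A B) C) D): 17×22 by 22×23 → 17×23, cost 17·22·23 = 8602; cumulative 11203. Total 11203.
Order Q = (A ((B C) D)): (B C): 29×3 by 3×22 → 29×22, cost 29·3·22 = 1914; ((B C) D): 29×22 by 22×23 → 29×23, cost 29·22·23 = 14674; cumulative 16588; (A ((B C) D)): 17×29 by 29×23 → 17×23, cost 17·29·23 = 11339; cumulative 27927. Total 27927.
Difference: |11203 − 27927| = 16724.

16724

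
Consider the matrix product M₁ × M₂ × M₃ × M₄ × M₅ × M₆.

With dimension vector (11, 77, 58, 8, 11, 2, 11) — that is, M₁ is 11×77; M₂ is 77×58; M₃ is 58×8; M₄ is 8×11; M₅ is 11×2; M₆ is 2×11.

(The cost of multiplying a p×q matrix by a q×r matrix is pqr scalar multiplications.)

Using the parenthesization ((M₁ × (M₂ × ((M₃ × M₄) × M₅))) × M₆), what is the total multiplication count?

(M₃ × M₄): 58×8 by 8×11 → 58×11, cost 58·8·11 = 5104
((M₃ × M₄) × M₅): 58×11 by 11×2 → 58×2, cost 58·11·2 = 1276; cumulative 6380
(M₂ × ((M₃ × M₄) × M₅)): 77×58 by 58×2 → 77×2, cost 77·58·2 = 8932; cumulative 15312
(M₁ × (M₂ × ((M₃ × M₄) × M₅))): 11×77 by 77×2 → 11×2, cost 11·77·2 = 1694; cumulative 17006
((M₁ × (M₂ × ((M₃ × M₄) × M₅))) × M₆): 11×2 by 2×11 → 11×11, cost 11·2·11 = 242; cumulative 17248
Total: 17248 scalar multiplications.

17248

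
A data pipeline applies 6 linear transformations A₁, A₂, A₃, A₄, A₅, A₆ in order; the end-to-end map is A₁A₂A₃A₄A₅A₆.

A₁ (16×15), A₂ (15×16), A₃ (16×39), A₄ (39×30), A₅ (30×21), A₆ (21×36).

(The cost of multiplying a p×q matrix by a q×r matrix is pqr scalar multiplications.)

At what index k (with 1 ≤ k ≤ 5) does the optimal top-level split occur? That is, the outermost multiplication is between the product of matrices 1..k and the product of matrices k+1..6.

Adjacent pairs: A₁A₂ = 16·15·16 = 3840; A₂A₃ = 15·16·39 = 9360; A₃A₄ = 16·39·30 = 18720; A₄A₅ = 39·30·21 = 24570; A₅A₆ = 30·21·36 = 22680.
Length 3: A₁..A₃: k=1: 0+9360+16·15·39=18720; k=2: 3840+0+16·16·39=13824 → min 13824 | A₂..A₄: k=2: 0+18720+15·16·30=25920; k=3: 9360+0+15·39·30=26910 → min 25920 | A₃..A₅: k=3: 0+24570+16·39·21=37674; k=4: 18720+0+16·30·21=28800 → min 28800 | A₄..A₆: k=4: 0+22680+39·30·36=64800; k=5: 24570+0+39·21·36=54054 → min 54054.
Length 4: A₁..A₄: k=1: 0+25920+16·15·30=33120; k=2: 3840+18720+16·16·30=30240; k=3: 13824+0+16·39·30=32544 → min 30240 | A₂..A₅: k=2: 0+28800+15·16·21=33840; k=3: 9360+24570+15·39·21=46215; k=4: 25920+0+15·30·21=35370 → min 33840 | A₃..A₆: k=3: 0+54054+16·39·36=76518; k=4: 18720+22680+16·30·36=58680; k=5: 28800+0+16·21·36=40896 → min 40896.
Length 5: A₁..A₅: k=1: 0+33840+16·15·21=38880; k=2: 3840+28800+16·16·21=38016; k=3: 13824+24570+16·39·21=51498; k=4: 30240+0+16·30·21=40320 → min 38016 | A₂..A₆: k=2: 0+40896+15·16·36=49536; k=3: 9360+54054+15·39·36=84474; k=4: 25920+22680+15·30·36=64800; k=5: 33840+0+15·21·36=45180 → min 45180.
Top-level splits: k=1: (A₁..A₁)·(A₂..A₆) → 0+45180+16·15·36 = 53820; k=2: (A₁..A₂)·(A₃..A₆) → 3840+40896+16·16·36 = 53952; k=3: (A₁..A₃)·(A₄..A₆) → 13824+54054+16·39·36 = 90342; k=4: (A₁..A₄)·(A₅..A₆) → 30240+22680+16·30·36 = 70200; k=5: (A₁..A₅)·(A₆..A₆) → 38016+0+16·21·36 = 50112.
Best split is after A₅, i.e. k = 5.

5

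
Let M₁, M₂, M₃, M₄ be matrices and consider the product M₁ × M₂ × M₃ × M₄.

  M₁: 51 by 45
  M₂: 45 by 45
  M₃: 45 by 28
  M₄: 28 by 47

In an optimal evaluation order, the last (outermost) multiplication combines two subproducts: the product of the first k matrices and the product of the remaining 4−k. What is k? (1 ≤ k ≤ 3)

Adjacent pairs: M₁M₂ = 51·45·45 = 103275; M₂M₃ = 45·45·28 = 56700; M₃M₄ = 45·28·47 = 59220.
Length 3: M₁..M₃: k=1: 0+56700+51·45·28=120960; k=2: 103275+0+51·45·28=167535 → min 120960 | M₂..M₄: k=2: 0+59220+45·45·47=154395; k=3: 56700+0+45·28·47=115920 → min 115920.
Top-level splits: k=1: (M₁..M₁)·(M₂..M₄) → 0+115920+51·45·47 = 223785; k=2: (M₁..M₂)·(M₃..M₄) → 103275+59220+51·45·47 = 270360; k=3: (M₁..M₃)·(M₄..M₄) → 120960+0+51·28·47 = 188076.
Best split is after M₃, i.e. k = 3.

3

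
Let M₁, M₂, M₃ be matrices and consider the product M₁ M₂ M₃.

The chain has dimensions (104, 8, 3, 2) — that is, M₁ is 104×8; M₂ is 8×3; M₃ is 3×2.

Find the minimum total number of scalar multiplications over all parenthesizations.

1712

Order (M₁ (M₂ M₃)): (M₂ M₃): 8×3 by 3×2 → 8×2, cost 8·3·2 = 48; (M₁ (M₂ M₃)): 104×8 by 8×2 → 104×2, cost 104·8·2 = 1664; cumulative 1712. Total 1712.
Order ((M₁ M₂) M₃): (M₁ M₂): 104×8 by 8×3 → 104×3, cost 104·8·3 = 2496; ((M₁ M₂) M₃): 104×3 by 3×2 → 104×2, cost 104·3·2 = 624; cumulative 3120. Total 3120.
Minimum: 1712.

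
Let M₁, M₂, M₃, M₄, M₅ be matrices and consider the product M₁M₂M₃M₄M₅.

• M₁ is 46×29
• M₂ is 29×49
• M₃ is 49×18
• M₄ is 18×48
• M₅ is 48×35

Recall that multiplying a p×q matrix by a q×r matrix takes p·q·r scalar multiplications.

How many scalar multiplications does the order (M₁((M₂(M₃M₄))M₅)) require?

205954

(M₃M₄): 49×18 by 18×48 → 49×48, cost 49·18·48 = 42336
(M₂(M₃M₄)): 29×49 by 49×48 → 29×48, cost 29·49·48 = 68208; cumulative 110544
((M₂(M₃M₄))M₅): 29×48 by 48×35 → 29×35, cost 29·48·35 = 48720; cumulative 159264
(M₁((M₂(M₃M₄))M₅)): 46×29 by 29×35 → 46×35, cost 46·29·35 = 46690; cumulative 205954
Total: 205954 scalar multiplications.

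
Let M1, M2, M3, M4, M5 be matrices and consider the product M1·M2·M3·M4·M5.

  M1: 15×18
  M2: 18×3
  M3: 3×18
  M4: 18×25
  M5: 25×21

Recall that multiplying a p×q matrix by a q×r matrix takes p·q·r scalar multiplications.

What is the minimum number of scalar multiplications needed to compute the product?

4680

Adjacent pairs: M1M2 = 15·18·3 = 810; M2M3 = 18·3·18 = 972; M3M4 = 3·18·25 = 1350; M4M5 = 18·25·21 = 9450.
Length 3: M1..M3: k=1: 0+972+15·18·18=5832; k=2: 810+0+15·3·18=1620 → min 1620 | M2..M4: k=2: 0+1350+18·3·25=2700; k=3: 972+0+18·18·25=9072 → min 2700 | M3..M5: k=3: 0+9450+3·18·21=10584; k=4: 1350+0+3·25·21=2925 → min 2925.
Length 4: M1..M4: k=1: 0+2700+15·18·25=9450; k=2: 810+1350+15·3·25=3285; k=3: 1620+0+15·18·25=8370 → min 3285 | M2..M5: k=2: 0+2925+18·3·21=4059; k=3: 972+9450+18·18·21=17226; k=4: 2700+0+18·25·21=12150 → min 4059.
Length 5: M1..M5: k=1: 0+4059+15·18·21=9729; k=2: 810+2925+15·3·21=4680; k=3: 1620+9450+15·18·21=16740; k=4: 3285+0+15·25·21=11160 → min 4680.
Optimal order: ((M1·M2)·((M3·M4)·M5)) with cost 4680.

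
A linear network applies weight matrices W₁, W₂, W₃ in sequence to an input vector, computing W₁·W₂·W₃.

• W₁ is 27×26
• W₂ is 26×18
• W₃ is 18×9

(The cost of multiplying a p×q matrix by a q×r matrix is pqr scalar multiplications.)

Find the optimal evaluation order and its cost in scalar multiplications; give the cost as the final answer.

10530

(W₁·(W₂·W₃)): cost 10530.
((W₁·W₂)·W₃): cost 17010.
Optimal: (W₁·(W₂·W₃)) with cost 10530.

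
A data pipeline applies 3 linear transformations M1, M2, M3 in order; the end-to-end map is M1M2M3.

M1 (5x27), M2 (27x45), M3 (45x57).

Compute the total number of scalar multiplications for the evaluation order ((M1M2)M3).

18900

(M1M2): 5×27 by 27×45 → 5×45, cost 5·27·45 = 6075
((M1M2)M3): 5×45 by 45×57 → 5×57, cost 5·45·57 = 12825; cumulative 18900
Total: 18900 scalar multiplications.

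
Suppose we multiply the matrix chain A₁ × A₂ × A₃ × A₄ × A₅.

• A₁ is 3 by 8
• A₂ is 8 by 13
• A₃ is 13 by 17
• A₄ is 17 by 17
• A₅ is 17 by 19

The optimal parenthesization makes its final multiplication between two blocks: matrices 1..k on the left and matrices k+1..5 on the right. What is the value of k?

Adjacent pairs: A₁A₂ = 3·8·13 = 312; A₂A₃ = 8·13·17 = 1768; A₃A₄ = 13·17·17 = 3757; A₄A₅ = 17·17·19 = 5491.
Length 3: A₁..A₃: k=1: 0+1768+3·8·17=2176; k=2: 312+0+3·13·17=975 → min 975 | A₂..A₄: k=2: 0+3757+8·13·17=5525; k=3: 1768+0+8·17·17=4080 → min 4080 | A₃..A₅: k=3: 0+5491+13·17·19=9690; k=4: 3757+0+13·17·19=7956 → min 7956.
Length 4: A₁..A₄: k=1: 0+4080+3·8·17=4488; k=2: 312+3757+3·13·17=4732; k=3: 975+0+3·17·17=1842 → min 1842 | A₂..A₅: k=2: 0+7956+8·13·19=9932; k=3: 1768+5491+8·17·19=9843; k=4: 4080+0+8·17·19=6664 → min 6664.
Top-level splits: k=1: (A₁..A₁)·(A₂..A₅) → 0+6664+3·8·19 = 7120; k=2: (A₁..A₂)·(A₃..A₅) → 312+7956+3·13·19 = 9009; k=3: (A₁..A₃)·(A₄..A₅) → 975+5491+3·17·19 = 7435; k=4: (A₁..A₄)·(A₅..A₅) → 1842+0+3·17·19 = 2811.
Best split is after A₄, i.e. k = 4.

4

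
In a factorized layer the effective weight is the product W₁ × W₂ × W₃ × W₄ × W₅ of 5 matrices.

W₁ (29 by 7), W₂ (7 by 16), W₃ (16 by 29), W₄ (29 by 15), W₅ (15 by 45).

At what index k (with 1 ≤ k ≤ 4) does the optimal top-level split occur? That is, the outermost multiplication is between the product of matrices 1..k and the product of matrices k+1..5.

1

Adjacent pairs: W₁W₂ = 29·7·16 = 3248; W₂W₃ = 7·16·29 = 3248; W₃W₄ = 16·29·15 = 6960; W₄W₅ = 29·15·45 = 19575.
Length 3: W₁..W₃: k=1: 0+3248+29·7·29=9135; k=2: 3248+0+29·16·29=16704 → min 9135 | W₂..W₄: k=2: 0+6960+7·16·15=8640; k=3: 3248+0+7·29·15=6293 → min 6293 | W₃..W₅: k=3: 0+19575+16·29·45=40455; k=4: 6960+0+16·15·45=17760 → min 17760.
Length 4: W₁..W₄: k=1: 0+6293+29·7·15=9338; k=2: 3248+6960+29·16·15=17168; k=3: 9135+0+29·29·15=21750 → min 9338 | W₂..W₅: k=2: 0+17760+7·16·45=22800; k=3: 3248+19575+7·29·45=31958; k=4: 6293+0+7·15·45=11018 → min 11018.
Top-level splits: k=1: (W₁..W₁)·(W₂..W₅) → 0+11018+29·7·45 = 20153; k=2: (W₁..W₂)·(W₃..W₅) → 3248+17760+29·16·45 = 41888; k=3: (W₁..W₃)·(W₄..W₅) → 9135+19575+29·29·45 = 66555; k=4: (W₁..W₄)·(W₅..W₅) → 9338+0+29·15·45 = 28913.
Best split is after W₁, i.e. k = 1.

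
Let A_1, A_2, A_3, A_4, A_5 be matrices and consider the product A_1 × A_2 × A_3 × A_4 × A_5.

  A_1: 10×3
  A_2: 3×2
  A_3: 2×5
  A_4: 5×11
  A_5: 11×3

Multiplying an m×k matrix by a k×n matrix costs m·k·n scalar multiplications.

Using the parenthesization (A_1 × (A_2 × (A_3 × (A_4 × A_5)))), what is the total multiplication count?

(A_4 × A_5): 5×11 by 11×3 → 5×3, cost 5·11·3 = 165
(A_3 × (A_4 × A_5)): 2×5 by 5×3 → 2×3, cost 2·5·3 = 30; cumulative 195
(A_2 × (A_3 × (A_4 × A_5))): 3×2 by 2×3 → 3×3, cost 3·2·3 = 18; cumulative 213
(A_1 × (A_2 × (A_3 × (A_4 × A_5)))): 10×3 by 3×3 → 10×3, cost 10·3·3 = 90; cumulative 303
Total: 303 scalar multiplications.

303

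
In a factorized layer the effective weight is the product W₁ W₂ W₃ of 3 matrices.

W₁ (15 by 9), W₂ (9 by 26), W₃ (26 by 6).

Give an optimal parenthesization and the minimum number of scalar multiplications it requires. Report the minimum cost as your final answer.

(W₁ (W₂ W₃)): cost 2214.
((W₁ W₂) W₃): cost 5850.
Optimal: (W₁ (W₂ W₃)) with cost 2214.

2214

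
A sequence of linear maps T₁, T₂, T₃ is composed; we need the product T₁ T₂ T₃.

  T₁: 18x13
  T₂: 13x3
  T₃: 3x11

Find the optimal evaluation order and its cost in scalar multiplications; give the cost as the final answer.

1296

(T₁ (T₂ T₃)): cost 3003.
((T₁ T₂) T₃): cost 1296.
Optimal: ((T₁ T₂) T₃) with cost 1296.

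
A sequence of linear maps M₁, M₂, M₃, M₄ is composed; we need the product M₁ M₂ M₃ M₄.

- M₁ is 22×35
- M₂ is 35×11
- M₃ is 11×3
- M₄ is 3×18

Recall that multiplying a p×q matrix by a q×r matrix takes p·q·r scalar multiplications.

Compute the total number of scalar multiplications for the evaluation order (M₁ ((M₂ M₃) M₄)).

16905

(M₂ M₃): 35×11 by 11×3 → 35×3, cost 35·11·3 = 1155
((M₂ M₃) M₄): 35×3 by 3×18 → 35×18, cost 35·3·18 = 1890; cumulative 3045
(M₁ ((M₂ M₃) M₄)): 22×35 by 35×18 → 22×18, cost 22·35·18 = 13860; cumulative 16905
Total: 16905 scalar multiplications.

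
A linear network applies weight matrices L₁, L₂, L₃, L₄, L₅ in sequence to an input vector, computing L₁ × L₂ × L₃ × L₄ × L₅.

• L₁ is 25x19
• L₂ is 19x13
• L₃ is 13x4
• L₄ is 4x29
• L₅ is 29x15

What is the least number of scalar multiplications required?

6128

Adjacent pairs: L₁L₂ = 25·19·13 = 6175; L₂L₃ = 19·13·4 = 988; L₃L₄ = 13·4·29 = 1508; L₄L₅ = 4·29·15 = 1740.
Length 3: L₁..L₃: k=1: 0+988+25·19·4=2888; k=2: 6175+0+25·13·4=7475 → min 2888 | L₂..L₄: k=2: 0+1508+19·13·29=8671; k=3: 988+0+19·4·29=3192 → min 3192 | L₃..L₅: k=3: 0+1740+13·4·15=2520; k=4: 1508+0+13·29·15=7163 → min 2520.
Length 4: L₁..L₄: k=1: 0+3192+25·19·29=16967; k=2: 6175+1508+25·13·29=17108; k=3: 2888+0+25·4·29=5788 → min 5788 | L₂..L₅: k=2: 0+2520+19·13·15=6225; k=3: 988+1740+19·4·15=3868; k=4: 3192+0+19·29·15=11457 → min 3868.
Length 5: L₁..L₅: k=1: 0+3868+25·19·15=10993; k=2: 6175+2520+25·13·15=13570; k=3: 2888+1740+25·4·15=6128; k=4: 5788+0+25·29·15=16663 → min 6128.
Optimal order: ((L₁ × (L₂ × L₃)) × (L₄ × L₅)) with cost 6128.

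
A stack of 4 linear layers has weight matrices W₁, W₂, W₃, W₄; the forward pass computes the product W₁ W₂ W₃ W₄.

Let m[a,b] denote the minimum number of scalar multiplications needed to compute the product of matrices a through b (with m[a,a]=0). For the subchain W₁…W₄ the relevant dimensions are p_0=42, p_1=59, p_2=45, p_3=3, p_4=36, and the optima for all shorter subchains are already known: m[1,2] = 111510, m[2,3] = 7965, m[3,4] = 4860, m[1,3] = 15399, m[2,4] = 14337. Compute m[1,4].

m[1,4] = min over k∈[1,3] of m[1,k]+m[k+1,4]+p_{0}·p_k·p_{4}.
k=1: 0 + 14337 + 42·59·36 = 103545; k=2: 111510 + 4860 + 42·45·36 = 184410; k=3: 15399 + 0 + 42·3·36 = 19935.
Minimum: 19935 at k=3.

19935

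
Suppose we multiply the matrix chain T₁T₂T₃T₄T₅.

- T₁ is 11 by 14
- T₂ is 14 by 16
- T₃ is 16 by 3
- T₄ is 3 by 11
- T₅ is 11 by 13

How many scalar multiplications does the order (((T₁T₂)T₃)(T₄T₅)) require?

3850

(T₁T₂): 11×14 by 14×16 → 11×16, cost 11·14·16 = 2464
((T₁T₂)T₃): 11×16 by 16×3 → 11×3, cost 11·16·3 = 528; cumulative 2992
(T₄T₅): 3×11 by 11×13 → 3×13, cost 3·11·13 = 429
(((T₁T₂)T₃)(T₄T₅)): 11×3 by 3×13 → 11×13, cost 11·3·13 = 429; cumulative 3850
Total: 3850 scalar multiplications.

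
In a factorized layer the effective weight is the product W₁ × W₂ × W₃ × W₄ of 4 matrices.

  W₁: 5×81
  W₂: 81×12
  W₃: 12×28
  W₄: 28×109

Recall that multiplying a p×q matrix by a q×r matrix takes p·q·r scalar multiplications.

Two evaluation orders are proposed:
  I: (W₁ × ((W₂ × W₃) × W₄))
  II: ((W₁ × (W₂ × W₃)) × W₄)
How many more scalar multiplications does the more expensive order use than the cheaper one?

Order I = (W₁ × ((W₂ × W₃) × W₄)): (W₂ × W₃): 81×12 by 12×28 → 81×28, cost 81·12·28 = 27216; ((W₂ × W₃) × W₄): 81×28 by 28×109 → 81×109, cost 81·28·109 = 247212; cumulative 274428; (W₁ × ((W₂ × W₃) × W₄)): 5×81 by 81×109 → 5×109, cost 5·81·109 = 44145; cumulative 318573. Total 318573.
Order II = ((W₁ × (W₂ × W₃)) × W₄): (W₂ × W₃): 81×12 by 12×28 → 81×28, cost 81·12·28 = 27216; (W₁ × (W₂ × W₃)): 5×81 by 81×28 → 5×28, cost 5·81·28 = 11340; cumulative 38556; ((W₁ × (W₂ × W₃)) × W₄): 5×28 by 28×109 → 5×109, cost 5·28·109 = 15260; cumulative 53816. Total 53816.
Difference: |318573 − 53816| = 264757.

264757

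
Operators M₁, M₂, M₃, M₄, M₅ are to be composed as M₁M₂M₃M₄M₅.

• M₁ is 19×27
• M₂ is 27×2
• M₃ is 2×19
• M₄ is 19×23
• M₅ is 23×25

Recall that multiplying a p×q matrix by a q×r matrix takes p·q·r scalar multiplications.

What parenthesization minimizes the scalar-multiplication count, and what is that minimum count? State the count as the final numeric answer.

4000

Adjacent pairs: M₁M₂ = 19·27·2 = 1026; M₂M₃ = 27·2·19 = 1026; M₃M₄ = 2·19·23 = 874; M₄M₅ = 19·23·25 = 10925.
Length 3: M₁..M₃: k=1: 0+1026+19·27·19=10773; k=2: 1026+0+19·2·19=1748 → min 1748 | M₂..M₄: k=2: 0+874+27·2·23=2116; k=3: 1026+0+27·19·23=12825 → min 2116 | M₃..M₅: k=3: 0+10925+2·19·25=11875; k=4: 874+0+2·23·25=2024 → min 2024.
Length 4: M₁..M₄: k=1: 0+2116+19·27·23=13915; k=2: 1026+874+19·2·23=2774; k=3: 1748+0+19·19·23=10051 → min 2774 | M₂..M₅: k=2: 0+2024+27·2·25=3374; k=3: 1026+10925+27·19·25=24776; k=4: 2116+0+27·23·25=17641 → min 3374.
Length 5: M₁..M₅: k=1: 0+3374+19·27·25=16199; k=2: 1026+2024+19·2·25=4000; k=3: 1748+10925+19·19·25=21698; k=4: 2774+0+19·23·25=13699 → min 4000.
Optimal parenthesization: ((M₁M₂)((M₃M₄)M₅)) with cost 4000.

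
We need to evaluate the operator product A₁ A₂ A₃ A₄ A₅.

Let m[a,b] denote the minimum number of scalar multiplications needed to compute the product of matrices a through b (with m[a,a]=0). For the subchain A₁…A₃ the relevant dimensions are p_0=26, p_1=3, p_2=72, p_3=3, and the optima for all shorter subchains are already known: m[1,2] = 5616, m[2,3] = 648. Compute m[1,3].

m[1,3] = min over k∈[1,2] of m[1,k]+m[k+1,3]+p_{0}·p_k·p_{3}.
k=1: 0 + 648 + 26·3·3 = 882; k=2: 5616 + 0 + 26·72·3 = 11232.
Minimum: 882 at k=1.

882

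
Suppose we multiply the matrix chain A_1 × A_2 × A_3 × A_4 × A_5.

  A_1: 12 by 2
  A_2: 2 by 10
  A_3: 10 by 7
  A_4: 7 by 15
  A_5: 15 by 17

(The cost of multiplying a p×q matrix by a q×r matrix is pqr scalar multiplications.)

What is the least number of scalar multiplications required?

Adjacent pairs: A_1A_2 = 12·2·10 = 240; A_2A_3 = 2·10·7 = 140; A_3A_4 = 10·7·15 = 1050; A_4A_5 = 7·15·17 = 1785.
Length 3: A_1..A_3: k=1: 0+140+12·2·7=308; k=2: 240+0+12·10·7=1080 → min 308 | A_2..A_4: k=2: 0+1050+2·10·15=1350; k=3: 140+0+2·7·15=350 → min 350 | A_3..A_5: k=3: 0+1785+10·7·17=2975; k=4: 1050+0+10·15·17=3600 → min 2975.
Length 4: A_1..A_4: k=1: 0+350+12·2·15=710; k=2: 240+1050+12·10·15=3090; k=3: 308+0+12·7·15=1568 → min 710 | A_2..A_5: k=2: 0+2975+2·10·17=3315; k=3: 140+1785+2·7·17=2163; k=4: 350+0+2·15·17=860 → min 860.
Length 5: A_1..A_5: k=1: 0+860+12·2·17=1268; k=2: 240+2975+12·10·17=5255; k=3: 308+1785+12·7·17=3521; k=4: 710+0+12·15·17=3770 → min 1268.
Optimal order: (A_1 × (((A_2 × A_3) × A_4) × A_5)) with cost 1268.

1268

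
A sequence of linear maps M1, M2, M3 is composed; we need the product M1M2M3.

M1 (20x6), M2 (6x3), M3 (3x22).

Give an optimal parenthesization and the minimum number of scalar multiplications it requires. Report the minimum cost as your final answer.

1680

(M1(M2M3)): cost 3036.
((M1M2)M3): cost 1680.
Optimal: ((M1M2)M3) with cost 1680.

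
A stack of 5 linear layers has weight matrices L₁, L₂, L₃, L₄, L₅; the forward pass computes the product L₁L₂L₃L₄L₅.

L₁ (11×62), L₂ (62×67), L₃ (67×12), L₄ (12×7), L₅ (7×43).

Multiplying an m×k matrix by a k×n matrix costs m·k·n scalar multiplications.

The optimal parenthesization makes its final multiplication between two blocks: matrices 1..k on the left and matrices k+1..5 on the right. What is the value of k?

4

Adjacent pairs: L₁L₂ = 11·62·67 = 45694; L₂L₃ = 62·67·12 = 49848; L₃L₄ = 67·12·7 = 5628; L₄L₅ = 12·7·43 = 3612.
Length 3: L₁..L₃: k=1: 0+49848+11·62·12=58032; k=2: 45694+0+11·67·12=54538 → min 54538 | L₂..L₄: k=2: 0+5628+62·67·7=34706; k=3: 49848+0+62·12·7=55056 → min 34706 | L₃..L₅: k=3: 0+3612+67·12·43=38184; k=4: 5628+0+67·7·43=25795 → min 25795.
Length 4: L₁..L₄: k=1: 0+34706+11·62·7=39480; k=2: 45694+5628+11·67·7=56481; k=3: 54538+0+11·12·7=55462 → min 39480 | L₂..L₅: k=2: 0+25795+62·67·43=204417; k=3: 49848+3612+62·12·43=85452; k=4: 34706+0+62·7·43=53368 → min 53368.
Top-level splits: k=1: (L₁..L₁)·(L₂..L₅) → 0+53368+11·62·43 = 82694; k=2: (L₁..L₂)·(L₃..L₅) → 45694+25795+11·67·43 = 103180; k=3: (L₁..L₃)·(L₄..L₅) → 54538+3612+11·12·43 = 63826; k=4: (L₁..L₄)·(L₅..L₅) → 39480+0+11·7·43 = 42791.
Best split is after L₄, i.e. k = 4.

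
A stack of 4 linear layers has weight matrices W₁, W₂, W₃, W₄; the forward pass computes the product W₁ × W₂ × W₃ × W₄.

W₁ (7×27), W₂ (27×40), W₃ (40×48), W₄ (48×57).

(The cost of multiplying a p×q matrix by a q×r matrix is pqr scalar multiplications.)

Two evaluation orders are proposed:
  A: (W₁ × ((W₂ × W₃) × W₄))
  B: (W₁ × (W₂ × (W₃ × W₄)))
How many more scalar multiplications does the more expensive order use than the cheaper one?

Order A = (W₁ × ((W₂ × W₃) × W₄)): (W₂ × W₃): 27×40 by 40×48 → 27×48, cost 27·40·48 = 51840; ((W₂ × W₃) × W₄): 27×48 by 48×57 → 27×57, cost 27·48·57 = 73872; cumulative 125712; (W₁ × ((W₂ × W₃) × W₄)): 7×27 by 27×57 → 7×57, cost 7·27·57 = 10773; cumulative 136485. Total 136485.
Order B = (W₁ × (W₂ × (W₃ × W₄))): (W₃ × W₄): 40×48 by 48×57 → 40×57, cost 40·48·57 = 109440; (W₂ × (W₃ × W₄)): 27×40 by 40×57 → 27×57, cost 27·40·57 = 61560; cumulative 171000; (W₁ × (W₂ × (W₃ × W₄))): 7×27 by 27×57 → 7×57, cost 7·27·57 = 10773; cumulative 181773. Total 181773.
Difference: |136485 − 181773| = 45288.

45288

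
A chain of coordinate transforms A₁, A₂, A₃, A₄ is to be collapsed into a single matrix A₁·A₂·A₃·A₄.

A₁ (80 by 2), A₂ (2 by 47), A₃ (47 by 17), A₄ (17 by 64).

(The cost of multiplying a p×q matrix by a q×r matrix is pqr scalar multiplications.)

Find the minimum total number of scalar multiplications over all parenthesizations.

Adjacent pairs: A₁A₂ = 80·2·47 = 7520; A₂A₃ = 2·47·17 = 1598; A₃A₄ = 47·17·64 = 51136.
Length 3: A₁..A₃: k=1: 0+1598+80·2·17=4318; k=2: 7520+0+80·47·17=71440 → min 4318 | A₂..A₄: k=2: 0+51136+2·47·64=57152; k=3: 1598+0+2·17·64=3774 → min 3774.
Length 4: A₁..A₄: k=1: 0+3774+80·2·64=14014; k=2: 7520+51136+80·47·64=299296; k=3: 4318+0+80·17·64=91358 → min 14014.
Optimal order: (A₁·((A₂·A₃)·A₄)) with cost 14014.

14014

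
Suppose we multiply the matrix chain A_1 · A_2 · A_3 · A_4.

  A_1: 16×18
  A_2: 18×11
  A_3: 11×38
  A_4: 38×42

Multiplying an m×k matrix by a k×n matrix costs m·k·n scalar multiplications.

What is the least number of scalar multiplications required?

28116

Adjacent pairs: A_1A_2 = 16·18·11 = 3168; A_2A_3 = 18·11·38 = 7524; A_3A_4 = 11·38·42 = 17556.
Length 3: A_1..A_3: k=1: 0+7524+16·18·38=18468; k=2: 3168+0+16·11·38=9856 → min 9856 | A_2..A_4: k=2: 0+17556+18·11·42=25872; k=3: 7524+0+18·38·42=36252 → min 25872.
Length 4: A_1..A_4: k=1: 0+25872+16·18·42=37968; k=2: 3168+17556+16·11·42=28116; k=3: 9856+0+16·38·42=35392 → min 28116.
Optimal order: ((A_1 · A_2) · (A_3 · A_4)) with cost 28116.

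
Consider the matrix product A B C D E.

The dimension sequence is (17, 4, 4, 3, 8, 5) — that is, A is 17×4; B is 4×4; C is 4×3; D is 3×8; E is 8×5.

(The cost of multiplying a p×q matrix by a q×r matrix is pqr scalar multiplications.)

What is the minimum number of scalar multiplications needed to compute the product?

Adjacent pairs: AB = 17·4·4 = 272; BC = 4·4·3 = 48; CD = 4·3·8 = 96; DE = 3·8·5 = 120.
Length 3: A..C: k=1: 0+48+17·4·3=252; k=2: 272+0+17·4·3=476 → min 252 | B..D: k=2: 0+96+4·4·8=224; k=3: 48+0+4·3·8=144 → min 144 | C..E: k=3: 0+120+4·3·5=180; k=4: 96+0+4·8·5=256 → min 180.
Length 4: A..D: k=1: 0+144+17·4·8=688; k=2: 272+96+17·4·8=912; k=3: 252+0+17·3·8=660 → min 660 | B..E: k=2: 0+180+4·4·5=260; k=3: 48+120+4·3·5=228; k=4: 144+0+4·8·5=304 → min 228.
Length 5: A..E: k=1: 0+228+17·4·5=568; k=2: 272+180+17·4·5=792; k=3: 252+120+17·3·5=627; k=4: 660+0+17·8·5=1340 → min 568.
Optimal order: (A ((B C) (D E))) with cost 568.

568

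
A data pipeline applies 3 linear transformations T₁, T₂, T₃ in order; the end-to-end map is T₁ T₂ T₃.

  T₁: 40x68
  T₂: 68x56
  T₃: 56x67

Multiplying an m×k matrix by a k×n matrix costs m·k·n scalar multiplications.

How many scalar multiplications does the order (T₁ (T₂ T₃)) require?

437376

(T₂ T₃): 68×56 by 56×67 → 68×67, cost 68·56·67 = 255136
(T₁ (T₂ T₃)): 40×68 by 68×67 → 40×67, cost 40·68·67 = 182240; cumulative 437376
Total: 437376 scalar multiplications.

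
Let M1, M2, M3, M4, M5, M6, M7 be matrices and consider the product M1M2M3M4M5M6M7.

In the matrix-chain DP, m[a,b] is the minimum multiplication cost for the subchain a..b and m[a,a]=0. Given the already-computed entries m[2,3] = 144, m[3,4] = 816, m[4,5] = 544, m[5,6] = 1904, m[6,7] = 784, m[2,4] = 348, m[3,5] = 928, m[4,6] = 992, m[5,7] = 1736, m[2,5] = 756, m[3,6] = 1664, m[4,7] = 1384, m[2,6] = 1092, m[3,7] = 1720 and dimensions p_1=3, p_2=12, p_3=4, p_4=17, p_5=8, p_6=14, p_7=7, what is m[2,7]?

m[2,7] = min over k∈[2,6] of m[2,k]+m[k+1,7]+p_{1}·p_k·p_{7}.
k=2: 0 + 1720 + 3·12·7 = 1972; k=3: 144 + 1384 + 3·4·7 = 1612; k=4: 348 + 1736 + 3·17·7 = 2441; k=5: 756 + 784 + 3·8·7 = 1708; k=6: 1092 + 0 + 3·14·7 = 1386.
Minimum: 1386 at k=6.

1386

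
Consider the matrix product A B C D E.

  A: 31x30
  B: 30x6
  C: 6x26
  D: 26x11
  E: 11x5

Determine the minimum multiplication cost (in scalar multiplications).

Adjacent pairs: AB = 31·30·6 = 5580; BC = 30·6·26 = 4680; CD = 6·26·11 = 1716; DE = 26·11·5 = 1430.
Length 3: A..C: k=1: 0+4680+31·30·26=28860; k=2: 5580+0+31·6·26=10416 → min 10416 | B..D: k=2: 0+1716+30·6·11=3696; k=3: 4680+0+30·26·11=13260 → min 3696 | C..E: k=3: 0+1430+6·26·5=2210; k=4: 1716+0+6·11·5=2046 → min 2046.
Length 4: A..D: k=1: 0+3696+31·30·11=13926; k=2: 5580+1716+31·6·11=9342; k=3: 10416+0+31·26·11=19282 → min 9342 | B..E: k=2: 0+2046+30·6·5=2946; k=3: 4680+1430+30·26·5=10010; k=4: 3696+0+30·11·5=5346 → min 2946.
Length 5: A..E: k=1: 0+2946+31·30·5=7596; k=2: 5580+2046+31·6·5=8556; k=3: 10416+1430+31·26·5=15876; k=4: 9342+0+31·11·5=11047 → min 7596.
Optimal order: (A (B ((C D) E))) with cost 7596.

7596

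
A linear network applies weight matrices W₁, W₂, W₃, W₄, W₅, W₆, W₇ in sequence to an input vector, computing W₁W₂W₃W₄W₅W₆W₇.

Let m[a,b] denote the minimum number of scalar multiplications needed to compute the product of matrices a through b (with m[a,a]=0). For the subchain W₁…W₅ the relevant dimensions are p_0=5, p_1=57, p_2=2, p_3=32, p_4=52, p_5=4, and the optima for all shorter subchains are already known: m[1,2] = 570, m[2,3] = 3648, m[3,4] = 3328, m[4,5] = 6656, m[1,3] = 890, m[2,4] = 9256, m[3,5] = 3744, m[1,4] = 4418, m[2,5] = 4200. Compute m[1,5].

m[1,5] = min over k∈[1,4] of m[1,k]+m[k+1,5]+p_{0}·p_k·p_{5}.
k=1: 0 + 4200 + 5·57·4 = 5340; k=2: 570 + 3744 + 5·2·4 = 4354; k=3: 890 + 6656 + 5·32·4 = 8186; k=4: 4418 + 0 + 5·52·4 = 5458.
Minimum: 4354 at k=2.

4354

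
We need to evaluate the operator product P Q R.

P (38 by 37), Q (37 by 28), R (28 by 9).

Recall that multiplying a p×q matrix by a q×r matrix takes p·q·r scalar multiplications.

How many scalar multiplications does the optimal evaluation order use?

21978

Order (P (Q R)): (Q R): 37×28 by 28×9 → 37×9, cost 37·28·9 = 9324; (P (Q R)): 38×37 by 37×9 → 38×9, cost 38·37·9 = 12654; cumulative 21978. Total 21978.
Order ((P Q) R): (P Q): 38×37 by 37×28 → 38×28, cost 38·37·28 = 39368; ((P Q) R): 38×28 by 28×9 → 38×9, cost 38·28·9 = 9576; cumulative 48944. Total 48944.
Minimum: 21978.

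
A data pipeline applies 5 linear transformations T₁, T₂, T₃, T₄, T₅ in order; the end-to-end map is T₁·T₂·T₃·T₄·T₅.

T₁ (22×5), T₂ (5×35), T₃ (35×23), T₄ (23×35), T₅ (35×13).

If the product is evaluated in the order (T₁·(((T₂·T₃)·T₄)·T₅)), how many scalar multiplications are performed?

11755

(T₂·T₃): 5×35 by 35×23 → 5×23, cost 5·35·23 = 4025
((T₂·T₃)·T₄): 5×23 by 23×35 → 5×35, cost 5·23·35 = 4025; cumulative 8050
(((T₂·T₃)·T₄)·T₅): 5×35 by 35×13 → 5×13, cost 5·35·13 = 2275; cumulative 10325
(T₁·(((T₂·T₃)·T₄)·T₅)): 22×5 by 5×13 → 22×13, cost 22·5·13 = 1430; cumulative 11755
Total: 11755 scalar multiplications.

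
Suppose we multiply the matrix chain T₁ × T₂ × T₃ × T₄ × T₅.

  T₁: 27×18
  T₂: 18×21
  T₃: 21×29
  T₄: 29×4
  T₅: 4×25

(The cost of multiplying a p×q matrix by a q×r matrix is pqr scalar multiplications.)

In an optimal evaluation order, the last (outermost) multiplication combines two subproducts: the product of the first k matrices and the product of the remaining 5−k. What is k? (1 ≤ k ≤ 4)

4

Adjacent pairs: T₁T₂ = 27·18·21 = 10206; T₂T₃ = 18·21·29 = 10962; T₃T₄ = 21·29·4 = 2436; T₄T₅ = 29·4·25 = 2900.
Length 3: T₁..T₃: k=1: 0+10962+27·18·29=25056; k=2: 10206+0+27·21·29=26649 → min 25056 | T₂..T₄: k=2: 0+2436+18·21·4=3948; k=3: 10962+0+18·29·4=13050 → min 3948 | T₃..T₅: k=3: 0+2900+21·29·25=18125; k=4: 2436+0+21·4·25=4536 → min 4536.
Length 4: T₁..T₄: k=1: 0+3948+27·18·4=5892; k=2: 10206+2436+27·21·4=14910; k=3: 25056+0+27·29·4=28188 → min 5892 | T₂..T₅: k=2: 0+4536+18·21·25=13986; k=3: 10962+2900+18·29·25=26912; k=4: 3948+0+18·4·25=5748 → min 5748.
Top-level splits: k=1: (T₁..T₁)·(T₂..T₅) → 0+5748+27·18·25 = 17898; k=2: (T₁..T₂)·(T₃..T₅) → 10206+4536+27·21·25 = 28917; k=3: (T₁..T₃)·(T₄..T₅) → 25056+2900+27·29·25 = 47531; k=4: (T₁..T₄)·(T₅..T₅) → 5892+0+27·4·25 = 8592.
Best split is after T₄, i.e. k = 4.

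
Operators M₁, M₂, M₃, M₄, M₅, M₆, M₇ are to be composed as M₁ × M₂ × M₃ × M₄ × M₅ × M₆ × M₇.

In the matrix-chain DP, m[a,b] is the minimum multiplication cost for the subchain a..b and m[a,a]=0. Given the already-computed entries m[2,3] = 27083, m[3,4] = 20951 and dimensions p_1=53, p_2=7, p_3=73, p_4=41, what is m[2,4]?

36162

m[2,4] = min over k∈[2,3] of m[2,k]+m[k+1,4]+p_{1}·p_k·p_{4}.
k=2: 0 + 20951 + 53·7·41 = 36162; k=3: 27083 + 0 + 53·73·41 = 185712.
Minimum: 36162 at k=2.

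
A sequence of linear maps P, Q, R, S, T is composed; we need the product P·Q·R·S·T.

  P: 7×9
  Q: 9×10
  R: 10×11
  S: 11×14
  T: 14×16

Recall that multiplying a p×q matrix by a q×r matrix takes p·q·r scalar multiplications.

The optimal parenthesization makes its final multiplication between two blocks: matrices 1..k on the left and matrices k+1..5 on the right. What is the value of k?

Adjacent pairs: PQ = 7·9·10 = 630; QR = 9·10·11 = 990; RS = 10·11·14 = 1540; ST = 11·14·16 = 2464.
Length 3: P..R: k=1: 0+990+7·9·11=1683; k=2: 630+0+7·10·11=1400 → min 1400 | Q..S: k=2: 0+1540+9·10·14=2800; k=3: 990+0+9·11·14=2376 → min 2376 | R..T: k=3: 0+2464+10·11·16=4224; k=4: 1540+0+10·14·16=3780 → min 3780.
Length 4: P..S: k=1: 0+2376+7·9·14=3258; k=2: 630+1540+7·10·14=3150; k=3: 1400+0+7·11·14=2478 → min 2478 | Q..T: k=2: 0+3780+9·10·16=5220; k=3: 990+2464+9·11·16=5038; k=4: 2376+0+9·14·16=4392 → min 4392.
Top-level splits: k=1: (P..P)·(Q..T) → 0+4392+7·9·16 = 5400; k=2: (P..Q)·(R..T) → 630+3780+7·10·16 = 5530; k=3: (P..R)·(S..T) → 1400+2464+7·11·16 = 5096; k=4: (P..S)·(T..T) → 2478+0+7·14·16 = 4046.
Best split is after S, i.e. k = 4.

4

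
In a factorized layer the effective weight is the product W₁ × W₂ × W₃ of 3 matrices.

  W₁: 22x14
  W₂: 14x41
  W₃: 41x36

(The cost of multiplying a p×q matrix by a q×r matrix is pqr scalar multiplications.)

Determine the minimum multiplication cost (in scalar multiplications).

31752

Order (W₁ × (W₂ × W₃)): (W₂ × W₃): 14×41 by 41×36 → 14×36, cost 14·41·36 = 20664; (W₁ × (W₂ × W₃)): 22×14 by 14×36 → 22×36, cost 22·14·36 = 11088; cumulative 31752. Total 31752.
Order ((W₁ × W₂) × W₃): (W₁ × W₂): 22×14 by 14×41 → 22×41, cost 22·14·41 = 12628; ((W₁ × W₂) × W₃): 22×41 by 41×36 → 22×36, cost 22·41·36 = 32472; cumulative 45100. Total 45100.
Minimum: 31752.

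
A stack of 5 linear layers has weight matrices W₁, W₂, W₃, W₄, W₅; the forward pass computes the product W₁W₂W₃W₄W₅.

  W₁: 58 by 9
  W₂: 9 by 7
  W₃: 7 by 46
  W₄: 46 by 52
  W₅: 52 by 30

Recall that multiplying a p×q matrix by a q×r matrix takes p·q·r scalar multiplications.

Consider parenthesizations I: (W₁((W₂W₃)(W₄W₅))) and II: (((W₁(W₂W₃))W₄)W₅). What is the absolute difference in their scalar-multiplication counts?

Order I = (W₁((W₂W₃)(W₄W₅))): (W₂W₃): 9×7 by 7×46 → 9×46, cost 9·7·46 = 2898; (W₄W₅): 46×52 by 52×30 → 46×30, cost 46·52·30 = 71760; ((W₂W₃)(W₄W₅)): 9×46 by 46×30 → 9×30, cost 9·46·30 = 12420; cumulative 87078; (W₁((W₂W₃)(W₄W₅))): 58×9 by 9×30 → 58×30, cost 58·9·30 = 15660; cumulative 102738. Total 102738.
Order II = (((W₁(W₂W₃))W₄)W₅): (W₂W₃): 9×7 by 7×46 → 9×46, cost 9·7·46 = 2898; (W₁(W₂W₃)): 58×9 by 9×46 → 58×46, cost 58·9·46 = 24012; cumulative 26910; ((W₁(W₂W₃))W₄): 58×46 by 46×52 → 58×52, cost 58·46·52 = 138736; cumulative 165646; (((W₁(W₂W₃))W₄)W₅): 58×52 by 52×30 → 58×30, cost 58·52·30 = 90480; cumulative 256126. Total 256126.
Difference: |102738 − 256126| = 153388.

153388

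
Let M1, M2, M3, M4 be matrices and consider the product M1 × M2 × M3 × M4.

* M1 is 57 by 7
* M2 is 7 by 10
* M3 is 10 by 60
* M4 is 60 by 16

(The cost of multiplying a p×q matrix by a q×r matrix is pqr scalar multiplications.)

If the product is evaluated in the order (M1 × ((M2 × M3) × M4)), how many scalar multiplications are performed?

17304

(M2 × M3): 7×10 by 10×60 → 7×60, cost 7·10·60 = 4200
((M2 × M3) × M4): 7×60 by 60×16 → 7×16, cost 7·60·16 = 6720; cumulative 10920
(M1 × ((M2 × M3) × M4)): 57×7 by 7×16 → 57×16, cost 57·7·16 = 6384; cumulative 17304
Total: 17304 scalar multiplications.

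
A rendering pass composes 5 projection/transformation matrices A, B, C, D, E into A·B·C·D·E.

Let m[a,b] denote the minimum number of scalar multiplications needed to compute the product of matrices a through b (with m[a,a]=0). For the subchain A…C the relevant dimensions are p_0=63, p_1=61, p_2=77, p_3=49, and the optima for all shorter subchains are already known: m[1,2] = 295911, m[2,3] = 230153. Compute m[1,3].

m[1,3] = min over k∈[1,2] of m[1,k]+m[k+1,3]+p_{0}·p_k·p_{3}.
k=1: 0 + 230153 + 63·61·49 = 418460; k=2: 295911 + 0 + 63·77·49 = 533610.
Minimum: 418460 at k=1.

418460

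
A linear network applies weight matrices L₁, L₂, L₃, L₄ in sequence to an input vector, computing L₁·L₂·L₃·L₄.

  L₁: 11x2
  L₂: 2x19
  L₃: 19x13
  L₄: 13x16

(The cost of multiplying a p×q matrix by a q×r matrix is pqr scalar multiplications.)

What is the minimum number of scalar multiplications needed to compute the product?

1262

Adjacent pairs: L₁L₂ = 11·2·19 = 418; L₂L₃ = 2·19·13 = 494; L₃L₄ = 19·13·16 = 3952.
Length 3: L₁..L₃: k=1: 0+494+11·2·13=780; k=2: 418+0+11·19·13=3135 → min 780 | L₂..L₄: k=2: 0+3952+2·19·16=4560; k=3: 494+0+2·13·16=910 → min 910.
Length 4: L₁..L₄: k=1: 0+910+11·2·16=1262; k=2: 418+3952+11·19·16=7714; k=3: 780+0+11·13·16=3068 → min 1262.
Optimal order: (L₁·((L₂·L₃)·L₄)) with cost 1262.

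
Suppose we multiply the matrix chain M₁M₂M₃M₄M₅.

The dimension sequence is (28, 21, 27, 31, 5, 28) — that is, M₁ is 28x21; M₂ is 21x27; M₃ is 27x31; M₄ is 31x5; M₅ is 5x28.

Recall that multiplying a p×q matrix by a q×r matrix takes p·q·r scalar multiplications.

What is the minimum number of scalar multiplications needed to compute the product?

13880

Adjacent pairs: M₁M₂ = 28·21·27 = 15876; M₂M₃ = 21·27·31 = 17577; M₃M₄ = 27·31·5 = 4185; M₄M₅ = 31·5·28 = 4340.
Length 3: M₁..M₃: k=1: 0+17577+28·21·31=35805; k=2: 15876+0+28·27·31=39312 → min 35805 | M₂..M₄: k=2: 0+4185+21·27·5=7020; k=3: 17577+0+21·31·5=20832 → min 7020 | M₃..M₅: k=3: 0+4340+27·31·28=27776; k=4: 4185+0+27·5·28=7965 → min 7965.
Length 4: M₁..M₄: k=1: 0+7020+28·21·5=9960; k=2: 15876+4185+28·27·5=23841; k=3: 35805+0+28·31·5=40145 → min 9960 | M₂..M₅: k=2: 0+7965+21·27·28=23841; k=3: 17577+4340+21·31·28=40145; k=4: 7020+0+21·5·28=9960 → min 9960.
Length 5: M₁..M₅: k=1: 0+9960+28·21·28=26424; k=2: 15876+7965+28·27·28=45009; k=3: 35805+4340+28·31·28=64449; k=4: 9960+0+28·5·28=13880 → min 13880.
Optimal order: ((M₁(M₂(M₃M₄)))M₅) with cost 13880.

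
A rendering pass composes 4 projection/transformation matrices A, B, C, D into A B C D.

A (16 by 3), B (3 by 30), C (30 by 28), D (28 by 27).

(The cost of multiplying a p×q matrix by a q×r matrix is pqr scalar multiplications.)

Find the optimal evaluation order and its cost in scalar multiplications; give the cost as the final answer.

6084

Adjacent pairs: AB = 16·3·30 = 1440; BC = 3·30·28 = 2520; CD = 30·28·27 = 22680.
Length 3: A..C: k=1: 0+2520+16·3·28=3864; k=2: 1440+0+16·30·28=14880 → min 3864 | B..D: k=2: 0+22680+3·30·27=25110; k=3: 2520+0+3·28·27=4788 → min 4788.
Length 4: A..D: k=1: 0+4788+16·3·27=6084; k=2: 1440+22680+16·30·27=37080; k=3: 3864+0+16·28·27=15960 → min 6084.
Optimal parenthesization: (A ((B C) D)) with cost 6084.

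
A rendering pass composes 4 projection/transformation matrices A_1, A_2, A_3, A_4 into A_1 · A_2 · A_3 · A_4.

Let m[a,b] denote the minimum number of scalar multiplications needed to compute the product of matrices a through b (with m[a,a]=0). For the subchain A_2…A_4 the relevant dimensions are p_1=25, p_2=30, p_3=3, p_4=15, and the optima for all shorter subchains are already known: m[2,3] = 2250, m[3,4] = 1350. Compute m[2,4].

3375

m[2,4] = min over k∈[2,3] of m[2,k]+m[k+1,4]+p_{1}·p_k·p_{4}.
k=2: 0 + 1350 + 25·30·15 = 12600; k=3: 2250 + 0 + 25·3·15 = 3375.
Minimum: 3375 at k=3.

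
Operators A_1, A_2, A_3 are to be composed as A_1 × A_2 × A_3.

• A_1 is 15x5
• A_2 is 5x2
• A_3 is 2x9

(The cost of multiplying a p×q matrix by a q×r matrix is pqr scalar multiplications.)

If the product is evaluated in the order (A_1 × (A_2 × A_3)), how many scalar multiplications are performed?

765

(A_2 × A_3): 5×2 by 2×9 → 5×9, cost 5·2·9 = 90
(A_1 × (A_2 × A_3)): 15×5 by 5×9 → 15×9, cost 15·5·9 = 675; cumulative 765
Total: 765 scalar multiplications.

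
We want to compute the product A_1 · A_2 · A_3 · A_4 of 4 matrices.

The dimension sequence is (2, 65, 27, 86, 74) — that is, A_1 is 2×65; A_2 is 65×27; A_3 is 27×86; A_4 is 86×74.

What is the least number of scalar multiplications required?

Adjacent pairs: A_1A_2 = 2·65·27 = 3510; A_2A_3 = 65·27·86 = 150930; A_3A_4 = 27·86·74 = 171828.
Length 3: A_1..A_3: k=1: 0+150930+2·65·86=162110; k=2: 3510+0+2·27·86=8154 → min 8154 | A_2..A_4: k=2: 0+171828+65·27·74=301698; k=3: 150930+0+65·86·74=564590 → min 301698.
Length 4: A_1..A_4: k=1: 0+301698+2·65·74=311318; k=2: 3510+171828+2·27·74=179334; k=3: 8154+0+2·86·74=20882 → min 20882.
Optimal order: (((A_1 · A_2) · A_3) · A_4) with cost 20882.

20882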